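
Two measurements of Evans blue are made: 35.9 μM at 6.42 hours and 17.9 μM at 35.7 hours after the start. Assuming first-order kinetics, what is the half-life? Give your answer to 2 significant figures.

29 hours

Over Δt = 35.7 − 6.42 = 29.28 hours, the level fell by a factor of 35.9/17.9 ≈ 2.0056.
n = log₂(2.0056) ≈ 1.004 half-lives, so t½ = 29.28/1.004 ≈ 29.163 hours.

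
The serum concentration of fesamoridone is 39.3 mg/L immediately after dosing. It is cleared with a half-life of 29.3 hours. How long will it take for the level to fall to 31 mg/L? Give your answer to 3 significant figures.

Fraction remaining = 31/39.3 ≈ 0.7888.
n = log₂(39.3/31) = ln(1.2677)/ln 2 ≈ 0.34226 half-lives.
t = n × t½ = 0.34226 × 29.3 ≈ 10.028 hours.

10.0 hours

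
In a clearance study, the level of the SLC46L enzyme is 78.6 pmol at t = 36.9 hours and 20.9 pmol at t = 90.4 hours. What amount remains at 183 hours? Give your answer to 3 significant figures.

2.11 pmol

Over Δt = 90.4 − 36.9 = 53.5 hours, the level fell by a factor of 78.6/20.9 ≈ 3.7608.
n = log₂(3.7608) ≈ 1.911 half-lives, so t½ = 53.5/1.911 ≈ 27.995 hours.
From t = 90.4 to t = 183: 20.9 × (1/2)^((183−90.4)/27.995) ≈ 2.1107 pmol.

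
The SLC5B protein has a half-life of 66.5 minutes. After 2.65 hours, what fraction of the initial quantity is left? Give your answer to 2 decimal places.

0.19

2.65 hours = 159 minutes.
n = 159/66.5 ≈ 2.391 half-lives.
Fraction remaining = (1/2)^2.391 ≈ 0.19065.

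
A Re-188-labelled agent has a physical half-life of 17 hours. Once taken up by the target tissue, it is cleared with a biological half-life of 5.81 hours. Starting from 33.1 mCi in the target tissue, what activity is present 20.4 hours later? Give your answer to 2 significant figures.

1/t_eff = 1/t_phys + 1/t_biol = 1/17 + 1/5.81 = 0.23094 per hour.
t_eff = 17 × 5.81 / (17 + 5.81) ≈ 4.3301 hours.
Remaining = 33.1 × (1/2)^(20.4/4.3301) = 33.1 × (1/2)^4.7112 ≈ 1.2636 mCi.

1.3 mCi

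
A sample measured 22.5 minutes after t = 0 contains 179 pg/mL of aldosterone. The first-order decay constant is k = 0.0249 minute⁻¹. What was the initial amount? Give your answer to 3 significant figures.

313 pg/mL

t½ = ln 2 / k = 0.69315 / 0.0249 ≈ 27.837 minutes.
Number of half-lives elapsed: n = 22.5/27.837 ≈ 0.80827.
A₀ = A × 2^n = 179 × 2^0.80827 = 179 × 1.7511 ≈ 313.45 pg/mL.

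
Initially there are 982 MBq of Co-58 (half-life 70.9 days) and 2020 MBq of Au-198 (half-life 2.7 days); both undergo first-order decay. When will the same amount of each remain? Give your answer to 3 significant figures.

2.92 days

Set 982·(1/2)^(t/70.9) = 2020·(1/2)^(t/2.7).
Taking log₂: log₂(982/2020) = t·(1/70.9 − 1/2.7).
log₂(0.48614) = -1.0406; 1/70.9 − 1/2.7 = -0.35627.
t = -1.0406 / -0.35627 ≈ 2.9207 days.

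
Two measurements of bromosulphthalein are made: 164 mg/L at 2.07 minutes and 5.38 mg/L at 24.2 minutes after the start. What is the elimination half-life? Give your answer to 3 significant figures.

4.49 minutes

Over Δt = 24.2 − 2.07 = 22.13 minutes, the level fell by a factor of 164/5.38 ≈ 30.483.
n = log₂(30.483) ≈ 4.9299 half-lives, so t½ = 22.13/4.9299 ≈ 4.4889 minutes.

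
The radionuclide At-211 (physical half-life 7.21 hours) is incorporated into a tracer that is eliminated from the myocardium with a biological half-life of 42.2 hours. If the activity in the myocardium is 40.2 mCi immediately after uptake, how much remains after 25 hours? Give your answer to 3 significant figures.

2.41 mCi

1/t_eff = 1/t_phys + 1/t_biol = 1/7.21 + 1/42.2 = 0.16239 per hour.
t_eff = 7.21 × 42.2 / (7.21 + 42.2) ≈ 6.1579 hours.
Remaining = 40.2 × (1/2)^(25/6.1579) = 40.2 × (1/2)^4.0598 ≈ 2.4104 mCi.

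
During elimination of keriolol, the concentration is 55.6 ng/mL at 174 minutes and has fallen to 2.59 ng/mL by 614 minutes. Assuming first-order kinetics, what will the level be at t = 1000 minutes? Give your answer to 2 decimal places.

0.18 ng/mL

Over Δt = 614 − 174 = 440 minutes, the level fell by a factor of 55.6/2.59 ≈ 21.467.
n = log₂(21.467) ≈ 4.4241 half-lives, so t½ = 440/4.4241 ≈ 99.456 minutes.
From t = 614 to t = 1000: 2.59 × (1/2)^((1000−614)/99.456) ≈ 0.17578 ng/mL.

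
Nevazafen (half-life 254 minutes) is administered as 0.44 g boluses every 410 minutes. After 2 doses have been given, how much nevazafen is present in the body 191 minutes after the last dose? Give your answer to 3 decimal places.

0.347 g

The 2 doses were given 601, 191 minutes ago.
Total = 0.44·(1/2)^(601/254) + 0.44·(1/2)^(191/254)
      = 0.085344 + 0.26127 ≈ 0.34661 g.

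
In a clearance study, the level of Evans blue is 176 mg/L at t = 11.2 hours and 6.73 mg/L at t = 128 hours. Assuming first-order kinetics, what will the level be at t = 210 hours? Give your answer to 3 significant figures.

0.681 mg/L

Over Δt = 128 − 11.2 = 116.8 hours, the level fell by a factor of 176/6.73 ≈ 26.152.
n = log₂(26.152) ≈ 4.7088 half-lives, so t½ = 116.8/4.7088 ≈ 24.804 hours.
From t = 128 to t = 210: 6.73 × (1/2)^((210−128)/24.804) ≈ 0.68054 mg/L.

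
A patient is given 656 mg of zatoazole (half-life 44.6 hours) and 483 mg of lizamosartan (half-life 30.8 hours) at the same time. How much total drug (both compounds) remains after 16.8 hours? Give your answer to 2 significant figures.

zatoazole: 656 × (1/2)^(16.8/44.6) = 656 × (1/2)^0.37668 ≈ 505.26 mg.
lizamosartan: 483 × (1/2)^(16.8/30.8) = 483 × (1/2)^0.54545 ≈ 330.94 mg.
Total = 505.26 + 330.94 ≈ 836.2 mg.

840 mg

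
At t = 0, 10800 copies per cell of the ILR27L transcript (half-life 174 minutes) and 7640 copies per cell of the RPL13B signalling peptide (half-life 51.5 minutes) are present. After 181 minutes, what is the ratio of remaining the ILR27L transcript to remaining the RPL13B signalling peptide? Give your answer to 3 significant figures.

ILR27L transcript: 10800 × (1/2)^(181/174) = 10800 × (1/2)^1.0402 ≈ 5251.5 copies per cell.
RPL13B signalling peptide: 7640 × (1/2)^(181/51.5) = 7640 × (1/2)^3.5146 ≈ 668.5 copies per cell.
Ratio ≈ 5251.5 / 668.5 ≈ 7.8556.

7.86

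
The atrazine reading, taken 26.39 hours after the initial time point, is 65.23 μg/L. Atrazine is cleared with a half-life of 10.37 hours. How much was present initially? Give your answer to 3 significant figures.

381 μg/L

Number of half-lives elapsed: n = 26.39/10.37 ≈ 2.5448.
A₀ = A × 2^n = 65.23 × 2^2.5448 = 65.23 × 5.8354 ≈ 380.65 μg/L.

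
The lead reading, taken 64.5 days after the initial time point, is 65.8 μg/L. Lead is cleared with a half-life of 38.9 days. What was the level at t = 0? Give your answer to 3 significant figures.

208 μg/L

Number of half-lives elapsed: n = 64.5/38.9 ≈ 1.6581.
A₀ = A × 2^n = 65.8 × 2^1.6581 = 65.8 × 3.156 ≈ 207.66 μg/L.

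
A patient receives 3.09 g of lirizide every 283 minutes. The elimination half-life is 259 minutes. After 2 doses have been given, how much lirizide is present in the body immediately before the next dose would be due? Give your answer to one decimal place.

The 2 doses were given 566, 283 minutes ago.
Total = 3.09·(1/2)^(566/259) + 3.09·(1/2)^(283/259)
      = 0.67937 + 1.4489 ≈ 2.1283 g.

2.1 g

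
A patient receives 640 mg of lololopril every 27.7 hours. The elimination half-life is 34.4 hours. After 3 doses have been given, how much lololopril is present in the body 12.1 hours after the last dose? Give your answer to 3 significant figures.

953 mg

The 3 doses were given 67.5, 39.8, 12.1 hours ago.
Total = 640·(1/2)^(67.5/34.4) + 640·(1/2)^(39.8/34.4) + 640·(1/2)^(12.1/34.4)
      = 164.25 + 287.01 + 501.53 ≈ 952.78 mg.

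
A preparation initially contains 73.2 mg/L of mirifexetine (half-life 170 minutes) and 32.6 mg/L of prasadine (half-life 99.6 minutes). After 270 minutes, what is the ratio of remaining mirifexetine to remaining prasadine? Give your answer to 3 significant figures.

mirifexetine: 73.2 × (1/2)^(270/170) = 73.2 × (1/2)^1.5882 ≈ 24.345 mg/L.
prasadine: 32.6 × (1/2)^(270/99.6) = 32.6 × (1/2)^2.7108 ≈ 4.9793 mg/L.
Ratio ≈ 24.345 / 4.9793 ≈ 4.8891.

4.89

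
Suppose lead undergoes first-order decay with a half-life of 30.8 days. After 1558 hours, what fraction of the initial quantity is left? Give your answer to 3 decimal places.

1558 hours = 64.9167 days.
n = 64.9167/30.8 ≈ 2.1077 half-lives.
Fraction remaining = (1/2)^2.1077 ≈ 0.23202.

0.232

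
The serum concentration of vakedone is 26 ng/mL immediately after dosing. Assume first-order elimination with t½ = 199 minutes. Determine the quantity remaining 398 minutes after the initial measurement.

Elapsed time is 2 half-lives (398/199).
Each half-life halves the amount: 26 × (1/2)^2 = 26/4 = 6.5 ng/mL.

6.5 ng/mL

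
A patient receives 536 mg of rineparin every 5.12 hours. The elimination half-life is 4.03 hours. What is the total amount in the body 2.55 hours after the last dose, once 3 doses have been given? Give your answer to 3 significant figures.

548 mg

The 3 doses were given 12.79, 7.67, 2.55 hours ago.
Total = 536·(1/2)^(12.79/4.03) + 536·(1/2)^(7.67/4.03) + 536·(1/2)^(2.55/4.03)
      = 59.4 + 143.3 + 345.69 ≈ 548.39 mg.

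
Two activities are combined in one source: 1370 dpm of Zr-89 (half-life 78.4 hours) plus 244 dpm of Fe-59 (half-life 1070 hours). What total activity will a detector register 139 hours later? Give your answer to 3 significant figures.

Zr-89: 1370 × (1/2)^(139/78.4) = 1370 × (1/2)^1.773 ≈ 400.87 dpm.
Fe-59: 244 × (1/2)^(139/1070) = 244 × (1/2)^0.12991 ≈ 222.99 dpm.
Total = 400.87 + 222.99 ≈ 623.86 dpm.

624 dpm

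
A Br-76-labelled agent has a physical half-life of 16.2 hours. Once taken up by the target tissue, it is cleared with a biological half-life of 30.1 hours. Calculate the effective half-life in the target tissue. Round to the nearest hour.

1/t_eff = 1/t_phys + 1/t_biol = 1/16.2 + 1/30.1 = 0.094951 per hour.
t_eff = 16.2 × 30.1 / (16.2 + 30.1) ≈ 10.532 hours.

11 hours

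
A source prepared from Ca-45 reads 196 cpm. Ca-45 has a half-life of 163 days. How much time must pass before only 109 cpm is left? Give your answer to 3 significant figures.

Fraction remaining = 109/196 ≈ 0.55612.
n = log₂(196/109) = ln(1.7982)/ln 2 ≈ 0.84653 half-lives.
t = n × t½ = 0.84653 × 163 ≈ 137.98 days.

138 days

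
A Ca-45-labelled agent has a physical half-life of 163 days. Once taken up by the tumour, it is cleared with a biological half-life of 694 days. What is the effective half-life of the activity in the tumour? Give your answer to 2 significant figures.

130 days

1/t_eff = 1/t_phys + 1/t_biol = 1/163 + 1/694 = 0.0075759 per day.
t_eff = 163 × 694 / (163 + 694) ≈ 132 days.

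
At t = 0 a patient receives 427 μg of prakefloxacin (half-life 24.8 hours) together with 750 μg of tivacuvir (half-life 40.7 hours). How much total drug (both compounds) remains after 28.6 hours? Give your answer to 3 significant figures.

prakefloxacin: 427 × (1/2)^(28.6/24.8) = 427 × (1/2)^1.1532 ≈ 191.99 μg.
tivacuvir: 750 × (1/2)^(28.6/40.7) = 750 × (1/2)^0.7027 ≈ 460.82 μg.
Total = 191.99 + 460.82 ≈ 652.8 μg.

653 μg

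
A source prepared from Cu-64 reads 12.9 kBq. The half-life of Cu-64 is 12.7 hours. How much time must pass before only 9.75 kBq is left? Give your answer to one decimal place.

5.1 hours

Fraction remaining = 9.75/12.9 ≈ 0.75581.
n = log₂(12.9/9.75) = ln(1.3231)/ln 2 ≈ 0.4039 half-lives.
t = n × t½ = 0.4039 × 12.7 ≈ 5.1295 hours.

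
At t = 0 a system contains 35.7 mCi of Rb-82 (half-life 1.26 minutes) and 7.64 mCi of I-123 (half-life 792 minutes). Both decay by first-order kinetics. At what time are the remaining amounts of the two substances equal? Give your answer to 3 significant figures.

2.81 minutes

Set 35.7·(1/2)^(t/1.26) = 7.64·(1/2)^(t/792).
Taking log₂: log₂(35.7/7.64) = t·(1/1.26 − 1/792).
log₂(4.6728) = 2.2243; 1/1.26 − 1/792 = 0.79239.
t = 2.2243 / 0.79239 ≈ 2.8071 minutes.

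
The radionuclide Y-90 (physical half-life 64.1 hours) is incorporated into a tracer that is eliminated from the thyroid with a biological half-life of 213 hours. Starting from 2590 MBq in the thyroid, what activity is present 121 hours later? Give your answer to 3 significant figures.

472 MBq

1/t_eff = 1/t_phys + 1/t_biol = 1/64.1 + 1/213 = 0.020295 per hour.
t_eff = 64.1 × 213 / (64.1 + 213) ≈ 49.272 hours.
Remaining = 2590 × (1/2)^(121/49.272) = 2590 × (1/2)^2.4558 ≈ 472.11 MBq.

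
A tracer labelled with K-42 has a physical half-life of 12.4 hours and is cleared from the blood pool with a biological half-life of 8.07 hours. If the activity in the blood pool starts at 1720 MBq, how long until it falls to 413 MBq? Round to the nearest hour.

10 hours

1/t_eff = 1/t_phys + 1/t_biol = 1/12.4 + 1/8.07 = 0.20456 per hour.
t_eff = 12.4 × 8.07 / (12.4 + 8.07) ≈ 4.8885 hours.
n = log₂(1720/413) ≈ 2.0582; t = 2.0582 × 4.8885 ≈ 10.062 hours.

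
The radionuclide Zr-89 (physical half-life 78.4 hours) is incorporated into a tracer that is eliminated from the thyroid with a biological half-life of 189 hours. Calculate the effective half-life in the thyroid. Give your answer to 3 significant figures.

1/t_eff = 1/t_phys + 1/t_biol = 1/78.4 + 1/189 = 0.018046 per hour.
t_eff = 78.4 × 189 / (78.4 + 189) ≈ 55.414 hours.

55.4 hours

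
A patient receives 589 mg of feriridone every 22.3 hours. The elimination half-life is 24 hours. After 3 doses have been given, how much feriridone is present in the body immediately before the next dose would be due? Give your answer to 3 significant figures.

557 mg

The 3 doses were given 66.9, 44.6, 22.3 hours ago.
Total = 589·(1/2)^(66.9/24) + 589·(1/2)^(44.6/24) + 589·(1/2)^(22.3/24)
      = 85.309 + 162.44 + 309.32 ≈ 557.07 mg.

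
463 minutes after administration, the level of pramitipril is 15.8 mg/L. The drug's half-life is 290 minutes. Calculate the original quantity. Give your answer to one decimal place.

Number of half-lives elapsed: n = 463/290 ≈ 1.5966.
A₀ = A × 2^n = 15.8 × 2^1.5966 = 15.8 × 3.0242 ≈ 47.782 mg/L.

47.8 mg/L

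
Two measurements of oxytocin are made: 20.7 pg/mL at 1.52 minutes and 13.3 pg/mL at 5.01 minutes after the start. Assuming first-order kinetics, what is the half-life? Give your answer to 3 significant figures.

5.47 minutes

Over Δt = 5.01 − 1.52 = 3.49 minutes, the level fell by a factor of 20.7/13.3 ≈ 1.5564.
n = log₂(1.5564) ≈ 0.6382 half-lives, so t½ = 3.49/0.6382 ≈ 5.4685 minutes.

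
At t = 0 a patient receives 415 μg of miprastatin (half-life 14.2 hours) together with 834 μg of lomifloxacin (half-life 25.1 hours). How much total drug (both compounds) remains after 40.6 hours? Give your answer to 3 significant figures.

329 μg

miprastatin: 415 × (1/2)^(40.6/14.2) = 415 × (1/2)^2.8592 ≈ 57.195 μg.
lomifloxacin: 834 × (1/2)^(40.6/25.1) = 834 × (1/2)^1.6175 ≈ 271.79 μg.
Total = 57.195 + 271.79 ≈ 328.99 μg.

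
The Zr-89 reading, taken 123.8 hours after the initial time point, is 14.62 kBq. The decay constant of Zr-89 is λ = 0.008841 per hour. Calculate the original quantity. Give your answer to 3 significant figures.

43.7 kBq

t½ = ln 2 / λ = 0.69315 / 0.008841 ≈ 78.401 hours.
Number of half-lives elapsed: n = 123.8/78.401 ≈ 1.5791.
A₀ = A × 2^n = 14.62 × 2^1.5791 = 14.62 × 2.9877 ≈ 43.681 kBq.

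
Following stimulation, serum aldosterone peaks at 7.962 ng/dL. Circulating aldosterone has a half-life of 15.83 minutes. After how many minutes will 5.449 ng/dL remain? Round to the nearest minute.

9 minutes

Fraction remaining = 5.449/7.962 ≈ 0.68438.
n = log₂(7.962/5.449) = ln(1.4612)/ln 2 ≈ 0.54714 half-lives.
t = n × t½ = 0.54714 × 15.83 ≈ 8.6612 minutes.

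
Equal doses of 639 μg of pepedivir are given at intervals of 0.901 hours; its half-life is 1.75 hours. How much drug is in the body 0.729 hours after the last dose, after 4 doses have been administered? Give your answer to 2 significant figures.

1200 μg

The 4 doses were given 3.432, 2.531, 1.63, 0.729 hours ago.
Total = 639·(1/2)^(3.432/1.75) + 639·(1/2)^(2.531/1.75) + 639·(1/2)^(1.63/1.75) + 639·(1/2)^(0.729/1.75)
      = 164.11 + 234.49 + 335.05 + 478.74 ≈ 1212.4 μg.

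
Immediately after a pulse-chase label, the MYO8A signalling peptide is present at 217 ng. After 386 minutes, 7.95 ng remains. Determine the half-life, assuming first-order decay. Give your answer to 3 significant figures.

A/A₀ = 7.95/217 ≈ 0.036636.
n = log₂(27.296) ≈ 4.7706 half-lives elapsed in 386 minutes.
t½ = 386/4.7706 ≈ 80.912 minutes.

80.9 minutes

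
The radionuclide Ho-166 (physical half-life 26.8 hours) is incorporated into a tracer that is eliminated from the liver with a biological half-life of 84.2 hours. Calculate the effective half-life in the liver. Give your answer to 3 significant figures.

20.3 hours

1/t_eff = 1/t_phys + 1/t_biol = 1/26.8 + 1/84.2 = 0.04919 per hour.
t_eff = 26.8 × 84.2 / (26.8 + 84.2) ≈ 20.329 hours.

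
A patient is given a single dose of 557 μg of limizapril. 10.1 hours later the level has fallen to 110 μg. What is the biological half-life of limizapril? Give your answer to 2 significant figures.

A/A₀ = 110/557 ≈ 0.19749.
n = log₂(5.0636) ≈ 2.3402 half-lives elapsed in 10.1 hours.
t½ = 10.1/2.3402 ≈ 4.3159 hours.

4.3 hours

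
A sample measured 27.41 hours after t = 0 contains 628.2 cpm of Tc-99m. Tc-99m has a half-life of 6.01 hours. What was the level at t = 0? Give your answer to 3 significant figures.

Number of half-lives elapsed: n = 27.41/6.01 ≈ 4.5607.
A₀ = A × 2^n = 628.2 × 2^4.5607 = 628.2 × 23.6 ≈ 14826 cpm.

14800 cpm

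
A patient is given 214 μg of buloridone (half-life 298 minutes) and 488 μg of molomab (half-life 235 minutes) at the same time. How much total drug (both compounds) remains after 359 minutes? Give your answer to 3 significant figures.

buloridone: 214 × (1/2)^(359/298) = 214 × (1/2)^1.2047 ≈ 92.846 μg.
molomab: 488 × (1/2)^(359/235) = 488 × (1/2)^1.5277 ≈ 169.26 μg.
Total = 92.846 + 169.26 ≈ 262.1 μg.

262 μg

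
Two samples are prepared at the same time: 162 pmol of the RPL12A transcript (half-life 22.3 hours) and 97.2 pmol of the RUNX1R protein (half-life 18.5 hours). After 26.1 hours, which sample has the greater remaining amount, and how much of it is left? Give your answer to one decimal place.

RPL12A transcript, 72.0 pmol

RPL12A transcript: 162 × (1/2)^1.1704 ≈ 71.976 pmol.
RUNX1R protein: 97.2 × (1/2)^1.4108 ≈ 36.557 pmol.
RPL12A transcript has more remaining, at ≈ 71.976 pmol.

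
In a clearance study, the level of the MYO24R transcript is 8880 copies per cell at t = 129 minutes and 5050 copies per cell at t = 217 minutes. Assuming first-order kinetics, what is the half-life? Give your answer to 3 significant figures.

Over Δt = 217 − 129 = 88 minutes, the level fell by a factor of 8880/5050 ≈ 1.7584.
n = log₂(1.7584) ≈ 0.81428 half-lives, so t½ = 88/0.81428 ≈ 108.07 minutes.

108 minutes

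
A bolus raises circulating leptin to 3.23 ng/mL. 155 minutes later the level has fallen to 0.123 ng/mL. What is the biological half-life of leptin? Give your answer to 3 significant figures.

32.9 minutes

A/A₀ = 0.123/3.23 ≈ 0.03808.
n = log₂(26.26) ≈ 4.7148 half-lives elapsed in 155 minutes.
t½ = 155/4.7148 ≈ 32.875 minutes.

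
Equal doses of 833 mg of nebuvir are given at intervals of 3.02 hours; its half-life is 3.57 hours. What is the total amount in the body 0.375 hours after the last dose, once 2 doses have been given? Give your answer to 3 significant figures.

1210 mg

The 2 doses were given 3.395, 0.375 hours ago.
Total = 833·(1/2)^(3.395/3.57) + 833·(1/2)^(0.375/3.57)
      = 430.89 + 774.5 ≈ 1205.4 mg.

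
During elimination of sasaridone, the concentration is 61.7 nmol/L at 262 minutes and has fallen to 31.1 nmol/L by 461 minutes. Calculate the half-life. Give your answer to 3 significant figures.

Over Δt = 461 − 262 = 199 minutes, the level fell by a factor of 61.7/31.1 ≈ 1.9839.
n = log₂(1.9839) ≈ 0.98836 half-lives, so t½ = 199/0.98836 ≈ 201.34 minutes.

201 minutes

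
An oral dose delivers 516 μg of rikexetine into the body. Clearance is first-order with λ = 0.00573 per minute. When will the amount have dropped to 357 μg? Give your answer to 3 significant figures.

64.3 minutes

t½ = ln 2 / λ = 0.69315 / 0.00573 ≈ 120.97 minutes.
Fraction remaining = 357/516 ≈ 0.69186.
n = log₂(516/357) = ln(1.4454)/ln 2 ≈ 0.53145 half-lives.
t = n × t½ = 0.53145 × 120.97 ≈ 64.288 minutes.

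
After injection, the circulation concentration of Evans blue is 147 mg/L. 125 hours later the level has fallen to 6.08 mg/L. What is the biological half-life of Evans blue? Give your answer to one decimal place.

A/A₀ = 6.08/147 ≈ 0.041361.
n = log₂(24.178) ≈ 4.5956 half-lives elapsed in 125 hours.
t½ = 125/4.5956 ≈ 27.2 hours.

27.2 hours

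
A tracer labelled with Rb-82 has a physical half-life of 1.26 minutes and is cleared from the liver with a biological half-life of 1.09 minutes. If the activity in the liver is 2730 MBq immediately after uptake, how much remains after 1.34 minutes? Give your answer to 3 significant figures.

557 MBq

1/t_eff = 1/t_phys + 1/t_biol = 1/1.26 + 1/1.09 = 1.7111 per minute.
t_eff = 1.26 × 1.09 / (1.26 + 1.09) ≈ 0.58443 minutes.
Remaining = 2730 × (1/2)^(1.34/0.58443) = 2730 × (1/2)^2.2928 ≈ 557.12 MBq.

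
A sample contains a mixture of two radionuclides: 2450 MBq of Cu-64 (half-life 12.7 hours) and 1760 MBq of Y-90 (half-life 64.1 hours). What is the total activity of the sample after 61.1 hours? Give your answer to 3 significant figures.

996 MBq

Cu-64: 2450 × (1/2)^(61.1/12.7) = 2450 × (1/2)^4.811 ≈ 87.278 MBq.
Y-90: 1760 × (1/2)^(61.1/64.1) = 1760 × (1/2)^0.9532 ≈ 909.02 MBq.
Total = 87.278 + 909.02 ≈ 996.29 MBq.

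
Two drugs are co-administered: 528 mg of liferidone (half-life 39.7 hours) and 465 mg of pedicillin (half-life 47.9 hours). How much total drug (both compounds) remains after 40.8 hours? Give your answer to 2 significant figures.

520 mg

liferidone: 528 × (1/2)^(40.8/39.7) = 528 × (1/2)^1.0277 ≈ 258.98 mg.
pedicillin: 465 × (1/2)^(40.8/47.9) = 465 × (1/2)^0.85177 ≈ 257.66 mg.
Total = 258.98 + 257.66 ≈ 516.64 mg.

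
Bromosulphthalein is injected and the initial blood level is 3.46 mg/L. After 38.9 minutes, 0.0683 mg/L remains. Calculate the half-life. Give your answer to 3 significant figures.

A/A₀ = 0.0683/3.46 ≈ 0.01974.
n = log₂(50.659) ≈ 5.6627 half-lives elapsed in 38.9 minutes.
t½ = 38.9/5.6627 ≈ 6.8695 minutes.

6.87 minutes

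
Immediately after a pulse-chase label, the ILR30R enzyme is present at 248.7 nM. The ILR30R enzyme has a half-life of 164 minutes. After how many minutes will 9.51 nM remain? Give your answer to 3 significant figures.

772 minutes

Fraction remaining = 9.51/248.7 ≈ 0.038239.
n = log₂(248.7/9.51) = ln(26.151)/ln 2 ≈ 4.7088 half-lives.
t = n × t½ = 4.7088 × 164 ≈ 772.25 minutes.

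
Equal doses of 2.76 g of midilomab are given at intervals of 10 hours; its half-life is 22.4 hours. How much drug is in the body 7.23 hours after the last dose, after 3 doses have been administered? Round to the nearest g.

The 3 doses were given 27.23, 17.23, 7.23 hours ago.
Total = 2.76·(1/2)^(27.23/22.4) + 2.76·(1/2)^(17.23/22.4) + 2.76·(1/2)^(7.23/22.4)
      = 1.1884 + 1.6194 + 2.2067 ≈ 5.0145 g.

5 g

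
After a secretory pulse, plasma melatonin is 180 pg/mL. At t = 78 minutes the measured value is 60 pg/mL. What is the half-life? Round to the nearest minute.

A/A₀ = 60/180 ≈ 0.33333.
n = log₂(3) ≈ 1.585 half-lives elapsed in 78 minutes.
t½ = 78/1.585 ≈ 49.213 minutes.

49 minutes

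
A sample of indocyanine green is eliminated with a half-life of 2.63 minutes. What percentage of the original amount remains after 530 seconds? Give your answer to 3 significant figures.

9.75%

530 seconds = 8.83333 minutes.
n = 8.83333/2.63 ≈ 3.3587 half-lives.
Fraction remaining = (1/2)^3.3587 ≈ 0.097485, i.e. 9.7485%.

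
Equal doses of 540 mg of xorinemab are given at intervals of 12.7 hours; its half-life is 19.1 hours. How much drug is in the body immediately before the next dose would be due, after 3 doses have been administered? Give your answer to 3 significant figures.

691 mg

The 3 doses were given 38.1, 25.4, 12.7 hours ago.
Total = 540·(1/2)^(38.1/19.1) + 540·(1/2)^(25.4/19.1) + 540·(1/2)^(12.7/19.1)
      = 135.49 + 214.82 + 340.59 ≈ 690.9 mg.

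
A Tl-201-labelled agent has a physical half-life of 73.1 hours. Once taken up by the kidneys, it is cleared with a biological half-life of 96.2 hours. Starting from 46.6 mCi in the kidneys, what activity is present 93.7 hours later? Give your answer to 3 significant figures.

9.76 mCi

1/t_eff = 1/t_phys + 1/t_biol = 1/73.1 + 1/96.2 = 0.024075 per hour.
t_eff = 73.1 × 96.2 / (73.1 + 96.2) ≈ 41.537 hours.
Remaining = 46.6 × (1/2)^(93.7/41.537) = 46.6 × (1/2)^2.2558 ≈ 9.757 mCi.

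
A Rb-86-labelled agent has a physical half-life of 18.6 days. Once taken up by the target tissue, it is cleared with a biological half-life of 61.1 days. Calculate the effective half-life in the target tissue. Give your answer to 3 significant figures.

14.3 days

1/t_eff = 1/t_phys + 1/t_biol = 1/18.6 + 1/61.1 = 0.07013 per day.
t_eff = 18.6 × 61.1 / (18.6 + 61.1) ≈ 14.259 days.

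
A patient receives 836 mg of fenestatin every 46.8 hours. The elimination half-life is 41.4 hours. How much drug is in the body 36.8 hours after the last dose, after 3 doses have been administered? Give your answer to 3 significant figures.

752 mg

The 3 doses were given 130.4, 83.6, 36.8 hours ago.
Total = 836·(1/2)^(130.4/41.4) + 836·(1/2)^(83.6/41.4) + 836·(1/2)^(36.8/41.4)
      = 94.196 + 206.22 + 451.46 ≈ 751.88 mg.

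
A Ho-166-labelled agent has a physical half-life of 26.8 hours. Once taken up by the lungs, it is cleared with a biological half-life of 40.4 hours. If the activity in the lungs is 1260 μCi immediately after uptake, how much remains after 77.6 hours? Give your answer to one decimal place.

44.7 μCi

1/t_eff = 1/t_phys + 1/t_biol = 1/26.8 + 1/40.4 = 0.062066 per hour.
t_eff = 26.8 × 40.4 / (26.8 + 40.4) ≈ 16.112 hours.
Remaining = 1260 × (1/2)^(77.6/16.112) = 1260 × (1/2)^4.8163 ≈ 44.721 μCi.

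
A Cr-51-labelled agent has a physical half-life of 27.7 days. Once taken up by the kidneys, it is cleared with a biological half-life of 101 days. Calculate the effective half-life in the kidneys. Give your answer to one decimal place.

21.7 days

1/t_eff = 1/t_phys + 1/t_biol = 1/27.7 + 1/101 = 0.046002 per day.
t_eff = 27.7 × 101 / (27.7 + 101) ≈ 21.738 days.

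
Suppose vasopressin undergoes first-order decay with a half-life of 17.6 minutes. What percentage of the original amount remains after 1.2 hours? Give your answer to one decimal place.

5.9%

1.2 hours = 72 minutes.
n = 72/17.6 ≈ 4.0909 half-lives.
Fraction remaining = (1/2)^4.0909 ≈ 0.058683, i.e. 5.8683%.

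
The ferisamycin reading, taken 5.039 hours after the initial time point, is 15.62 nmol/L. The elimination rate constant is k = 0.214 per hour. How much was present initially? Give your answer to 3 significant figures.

45.9 nmol/L

t½ = ln 2 / k = 0.69315 / 0.214 ≈ 3.239 hours.
Number of half-lives elapsed: n = 5.039/3.239 ≈ 1.5557.
A₀ = A × 2^n = 15.62 × 2^1.5557 = 15.62 × 2.9398 ≈ 45.92 nmol/L.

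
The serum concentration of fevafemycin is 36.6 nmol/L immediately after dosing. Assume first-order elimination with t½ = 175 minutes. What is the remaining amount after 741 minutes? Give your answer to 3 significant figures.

1.94 nmol/L

Number of half-lives: n = 741/175 ≈ 4.2343.
Remaining = 36.6 × (1/2)^4.2343 = 36.6 × 0.053132 ≈ 1.9446 nmol/L.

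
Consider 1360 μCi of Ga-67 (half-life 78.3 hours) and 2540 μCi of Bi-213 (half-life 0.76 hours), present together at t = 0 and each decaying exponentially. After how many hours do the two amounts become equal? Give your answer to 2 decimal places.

0.69 hours

Set 1360·(1/2)^(t/78.3) = 2540·(1/2)^(t/0.76).
Taking log₂: log₂(1360/2540) = t·(1/78.3 − 1/0.76).
log₂(0.53543) = -0.90122; 1/78.3 − 1/0.76 = -1.303.
t = -0.90122 / -1.303 ≈ 0.69164 hours.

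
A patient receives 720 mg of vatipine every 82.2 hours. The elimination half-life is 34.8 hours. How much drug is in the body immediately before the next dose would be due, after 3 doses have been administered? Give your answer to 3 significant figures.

173 mg

The 3 doses were given 246.6, 164.4, 82.2 hours ago.
Total = 720·(1/2)^(246.6/34.8) + 720·(1/2)^(164.4/34.8) + 720·(1/2)^(82.2/34.8)
      = 5.2987 + 27.241 + 140.05 ≈ 172.59 mg.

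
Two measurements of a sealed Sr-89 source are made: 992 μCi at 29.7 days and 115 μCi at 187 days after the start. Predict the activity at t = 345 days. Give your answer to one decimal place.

13.2 μCi

Over Δt = 187 − 29.7 = 157.3 days, the level fell by a factor of 992/115 ≈ 8.6261.
n = log₂(8.6261) ≈ 3.1087 half-lives, so t½ = 157.3/3.1087 ≈ 50.6 days.
From t = 187 to t = 345: 115 × (1/2)^((345−187)/50.6) ≈ 13.204 μCi.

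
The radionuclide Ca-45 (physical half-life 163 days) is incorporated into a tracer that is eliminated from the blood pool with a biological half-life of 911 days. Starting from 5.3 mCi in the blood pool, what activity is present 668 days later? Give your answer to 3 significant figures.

0.186 mCi

1/t_eff = 1/t_phys + 1/t_biol = 1/163 + 1/911 = 0.0072327 per day.
t_eff = 163 × 911 / (163 + 911) ≈ 138.26 days.
Remaining = 5.3 × (1/2)^(668/138.26) = 5.3 × (1/2)^4.8314 ≈ 0.18615 mCi.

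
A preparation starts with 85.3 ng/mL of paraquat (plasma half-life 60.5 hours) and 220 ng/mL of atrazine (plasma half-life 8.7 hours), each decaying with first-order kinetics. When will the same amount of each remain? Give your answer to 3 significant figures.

13.9 hours

Set 85.3·(1/2)^(t/60.5) = 220·(1/2)^(t/8.7).
Taking log₂: log₂(85.3/220) = t·(1/60.5 − 1/8.7).
log₂(0.38773) = -1.3669; 1/60.5 − 1/8.7 = -0.098414.
t = -1.3669 / -0.098414 ≈ 13.889 hours.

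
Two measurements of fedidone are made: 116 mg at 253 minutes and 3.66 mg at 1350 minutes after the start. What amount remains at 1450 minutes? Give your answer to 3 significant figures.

Over Δt = 1350 − 253 = 1097 minutes, the level fell by a factor of 116/3.66 ≈ 31.694.
n = log₂(31.694) ≈ 4.9861 half-lives, so t½ = 1097/4.9861 ≈ 220.01 minutes.
From t = 1350 to t = 1450: 3.66 × (1/2)^((1450−1350)/220.01) ≈ 2.6709 mg.

2.67 mg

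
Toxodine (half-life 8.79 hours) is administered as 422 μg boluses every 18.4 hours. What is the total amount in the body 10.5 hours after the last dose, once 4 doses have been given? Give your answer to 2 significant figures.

The 4 doses were given 65.7, 47.3, 28.9, 10.5 hours ago.
Total = 422·(1/2)^(65.7/8.79) + 422·(1/2)^(47.3/8.79) + 422·(1/2)^(28.9/8.79) + 422·(1/2)^(10.5/8.79)
      = 2.373 + 10.126 + 43.209 + 184.38 ≈ 240.09 μg.

240 μg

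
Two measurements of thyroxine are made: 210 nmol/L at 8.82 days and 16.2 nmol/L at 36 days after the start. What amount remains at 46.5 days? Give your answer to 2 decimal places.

Over Δt = 36 − 8.82 = 27.18 days, the level fell by a factor of 210/16.2 ≈ 12.963.
n = log₂(12.963) ≈ 3.6963 half-lives, so t½ = 27.18/3.6963 ≈ 7.3533 days.
From t = 36 to t = 46.5: 16.2 × (1/2)^((46.5−36)/7.3533) ≈ 6.0209 nmol/L.

6.02 nmol/L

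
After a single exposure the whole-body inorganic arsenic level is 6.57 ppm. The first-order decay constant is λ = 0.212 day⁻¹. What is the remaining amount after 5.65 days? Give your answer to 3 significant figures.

1.98 ppm

t½ = ln 2 / λ = 0.69315 / 0.212 ≈ 3.2696 days.
Number of half-lives: n = 5.65/3.2696 ≈ 1.7281.
Remaining = 6.57 × (1/2)^1.7281 = 6.57 × 0.30186 ≈ 1.9832 ppm.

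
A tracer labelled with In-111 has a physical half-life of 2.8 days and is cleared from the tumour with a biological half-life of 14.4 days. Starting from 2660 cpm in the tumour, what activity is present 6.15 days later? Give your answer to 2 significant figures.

1/t_eff = 1/t_phys + 1/t_biol = 1/2.8 + 1/14.4 = 0.42659 per day.
t_eff = 2.8 × 14.4 / (2.8 + 14.4) ≈ 2.3442 days.
Remaining = 2660 × (1/2)^(6.15/2.3442) = 2660 × (1/2)^2.6235 ≈ 431.64 cpm.

430 cpm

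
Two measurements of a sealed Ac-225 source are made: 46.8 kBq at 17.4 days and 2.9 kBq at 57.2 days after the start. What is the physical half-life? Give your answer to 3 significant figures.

9.92 days

Over Δt = 57.2 − 17.4 = 39.8 days, the level fell by a factor of 46.8/2.9 ≈ 16.138.
n = log₂(16.138) ≈ 4.0124 half-lives, so t½ = 39.8/4.0124 ≈ 9.9193 days.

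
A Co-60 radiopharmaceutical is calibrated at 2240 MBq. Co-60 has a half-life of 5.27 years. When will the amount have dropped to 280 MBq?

15.81 years

280/2240 = 1/8, so 3 half-lives have elapsed.
t = 3 × 5.27 = 15.81 years.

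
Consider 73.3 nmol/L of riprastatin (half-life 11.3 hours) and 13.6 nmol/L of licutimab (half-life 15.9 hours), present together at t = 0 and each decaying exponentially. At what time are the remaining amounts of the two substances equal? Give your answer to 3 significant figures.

Set 73.3·(1/2)^(t/11.3) = 13.6·(1/2)^(t/15.9).
Taking log₂: log₂(73.3/13.6) = t·(1/11.3 − 1/15.9).
log₂(5.3897) = 2.4302; 1/11.3 − 1/15.9 = 0.025602.
t = 2.4302 / 0.025602 ≈ 94.921 hours.

94.9 hours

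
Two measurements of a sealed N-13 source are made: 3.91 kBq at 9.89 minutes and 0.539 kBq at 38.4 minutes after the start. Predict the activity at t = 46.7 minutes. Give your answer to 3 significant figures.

Over Δt = 38.4 − 9.89 = 28.51 minutes, the level fell by a factor of 3.91/0.539 ≈ 7.2542.
n = log₂(7.2542) ≈ 2.8588 half-lives, so t½ = 28.51/2.8588 ≈ 9.9727 minutes.
From t = 38.4 to t = 46.7: 0.539 × (1/2)^((46.7−38.4)/9.9727) ≈ 0.30273 kBq.

0.303 kBq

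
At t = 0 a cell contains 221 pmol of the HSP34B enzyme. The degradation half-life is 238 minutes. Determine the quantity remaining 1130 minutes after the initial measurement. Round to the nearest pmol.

8 pmol

Number of half-lives: n = 1130/238 ≈ 4.7479.
Remaining = 221 × (1/2)^4.7479 = 221 × 0.037217 ≈ 8.2249 pmol.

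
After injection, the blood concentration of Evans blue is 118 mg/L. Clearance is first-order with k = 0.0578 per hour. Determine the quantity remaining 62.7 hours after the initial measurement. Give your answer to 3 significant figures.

3.15 mg/L

t½ = ln 2 / k = 0.69315 / 0.0578 ≈ 11.992 hours.
Number of half-lives: n = 62.7/11.992 ≈ 5.2284.
Remaining = 118 × (1/2)^5.2284 = 118 × 0.026674 ≈ 3.1476 mg/L.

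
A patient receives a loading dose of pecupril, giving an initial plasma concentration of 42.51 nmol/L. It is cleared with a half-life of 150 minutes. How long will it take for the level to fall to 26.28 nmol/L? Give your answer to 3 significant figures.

104 minutes

Fraction remaining = 26.28/42.51 ≈ 0.61821.
n = log₂(42.51/26.28) = ln(1.6176)/ln 2 ≈ 0.69384 half-lives.
t = n × t½ = 0.69384 × 150 ≈ 104.08 minutes.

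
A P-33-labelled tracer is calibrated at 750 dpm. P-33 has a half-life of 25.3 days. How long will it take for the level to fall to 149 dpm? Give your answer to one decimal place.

Fraction remaining = 149/750 ≈ 0.19867.
n = log₂(750/149) = ln(5.0336)/ln 2 ≈ 2.3316 half-lives.
t = n × t½ = 2.3316 × 25.3 ≈ 58.989 days.

59.0 days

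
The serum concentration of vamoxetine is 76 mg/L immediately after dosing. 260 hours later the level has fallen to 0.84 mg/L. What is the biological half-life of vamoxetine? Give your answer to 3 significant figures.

40.0 hours

A/A₀ = 0.84/76 ≈ 0.011053.
n = log₂(90.476) ≈ 6.4995 half-lives elapsed in 260 hours.
t½ = 260/6.4995 ≈ 40.003 hours.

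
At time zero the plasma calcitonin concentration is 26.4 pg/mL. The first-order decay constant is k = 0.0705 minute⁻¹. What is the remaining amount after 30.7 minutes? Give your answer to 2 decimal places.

t½ = ln 2 / k = 0.69315 / 0.0705 ≈ 9.8319 minutes.
Number of half-lives: n = 30.7/9.8319 ≈ 3.1225.
Remaining = 26.4 × (1/2)^3.1225 = 26.4 × 0.11482 ≈ 3.0314 pg/mL.

3.03 pg/mL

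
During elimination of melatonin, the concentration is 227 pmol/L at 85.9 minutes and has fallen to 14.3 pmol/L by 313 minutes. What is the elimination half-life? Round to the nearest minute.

57 minutes

Over Δt = 313 − 85.9 = 227.1 minutes, the level fell by a factor of 227/14.3 ≈ 15.874.
n = log₂(15.874) ≈ 3.9886 half-lives, so t½ = 227.1/3.9886 ≈ 56.937 minutes.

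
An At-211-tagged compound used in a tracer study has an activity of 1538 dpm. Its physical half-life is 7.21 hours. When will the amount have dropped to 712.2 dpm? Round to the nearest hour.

Fraction remaining = 712.2/1538 ≈ 0.46307.
n = log₂(1538/712.2) = ln(2.1595)/ln 2 ≈ 1.1107 half-lives.
t = n × t½ = 1.1107 × 7.21 ≈ 8.0082 hours.

8 hours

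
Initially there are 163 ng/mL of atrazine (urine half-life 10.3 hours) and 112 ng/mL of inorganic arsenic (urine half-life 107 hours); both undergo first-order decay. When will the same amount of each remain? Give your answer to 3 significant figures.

6.17 hours

Set 163·(1/2)^(t/10.3) = 112·(1/2)^(t/107).
Taking log₂: log₂(163/112) = t·(1/10.3 − 1/107).
log₂(1.4554) = 0.54137; 1/10.3 − 1/107 = 0.087742.
t = 0.54137 / 0.087742 ≈ 6.1701 hours.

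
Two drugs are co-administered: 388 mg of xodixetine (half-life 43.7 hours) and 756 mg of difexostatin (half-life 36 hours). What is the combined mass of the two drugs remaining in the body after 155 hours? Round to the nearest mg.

xodixetine: 388 × (1/2)^(155/43.7) = 388 × (1/2)^3.5469 ≈ 33.197 mg.
difexostatin: 756 × (1/2)^(155/36) = 756 × (1/2)^4.3056 ≈ 38.231 mg.
Total = 33.197 + 38.231 ≈ 71.429 mg.

71 mg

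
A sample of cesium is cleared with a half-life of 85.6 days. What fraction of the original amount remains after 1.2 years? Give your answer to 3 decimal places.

0.029

1.2 years = 438 days.
n = 438/85.6 ≈ 5.1168 half-lives.
Fraction remaining = (1/2)^5.1168 ≈ 0.028819.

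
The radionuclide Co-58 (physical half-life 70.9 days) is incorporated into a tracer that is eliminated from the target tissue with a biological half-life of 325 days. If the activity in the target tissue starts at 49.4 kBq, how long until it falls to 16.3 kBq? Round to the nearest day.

93 days

1/t_eff = 1/t_phys + 1/t_biol = 1/70.9 + 1/325 = 0.017181 per day.
t_eff = 70.9 × 325 / (70.9 + 325) ≈ 58.203 days.
n = log₂(49.4/16.3) ≈ 1.5996; t = 1.5996 × 58.203 ≈ 93.104 days.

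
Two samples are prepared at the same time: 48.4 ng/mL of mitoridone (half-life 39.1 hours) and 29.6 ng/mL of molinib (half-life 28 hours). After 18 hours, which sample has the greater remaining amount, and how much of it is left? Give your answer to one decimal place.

mitoridone, 35.2 ng/mL

mitoridone: 48.4 × (1/2)^0.46036 ≈ 35.177 ng/mL.
molinib: 29.6 × (1/2)^0.64286 ≈ 18.957 ng/mL.
Mitoridone has more remaining, at ≈ 35.177 ng/mL.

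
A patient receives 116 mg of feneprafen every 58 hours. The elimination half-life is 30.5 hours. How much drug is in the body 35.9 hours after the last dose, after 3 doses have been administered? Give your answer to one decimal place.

The 3 doses were given 151.9, 93.9, 35.9 hours ago.
Total = 116·(1/2)^(151.9/30.5) + 116·(1/2)^(93.9/30.5) + 116·(1/2)^(35.9/30.5)
      = 3.6748 + 13.73 + 51.302 ≈ 68.707 mg.

68.7 mg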